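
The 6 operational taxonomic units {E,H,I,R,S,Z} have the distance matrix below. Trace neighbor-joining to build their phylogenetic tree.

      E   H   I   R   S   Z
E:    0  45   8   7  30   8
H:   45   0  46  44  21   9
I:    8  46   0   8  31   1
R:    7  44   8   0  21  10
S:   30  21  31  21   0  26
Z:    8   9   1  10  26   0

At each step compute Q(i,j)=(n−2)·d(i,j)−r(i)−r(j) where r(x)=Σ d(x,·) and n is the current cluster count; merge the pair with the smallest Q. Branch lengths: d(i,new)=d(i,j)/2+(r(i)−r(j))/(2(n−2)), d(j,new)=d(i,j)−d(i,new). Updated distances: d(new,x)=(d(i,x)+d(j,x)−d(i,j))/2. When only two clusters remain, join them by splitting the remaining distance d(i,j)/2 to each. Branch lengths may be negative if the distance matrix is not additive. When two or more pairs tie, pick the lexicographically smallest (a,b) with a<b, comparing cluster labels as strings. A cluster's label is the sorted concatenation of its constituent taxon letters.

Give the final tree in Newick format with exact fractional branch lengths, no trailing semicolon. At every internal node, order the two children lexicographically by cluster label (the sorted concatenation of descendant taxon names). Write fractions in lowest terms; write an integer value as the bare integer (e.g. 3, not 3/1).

(((E:31/8,R:25/8):13/8,((H:15,S:6):79/6,Z:-37/6):65/8):23/16,I:23/16)

1. join H+S (d=21, Q=-210) ⇒ HS; edges |H|=15, |S|=6
  updated: d(E,HS)=27, d(HS,I)=28, d(HS,R)=22, d(HS,Z)=7
2. join HS+Z (d=7, Q=-89) ⇒ HSZ; edges |HS|=79/6, |Z|=-37/6
  updated: d(E,HSZ)=14, d(HSZ,I)=11, d(HSZ,R)=25/2
3. join E+R (d=7, Q=-85/2) ⇒ ER; edges |E|=31/8, |R|=25/8
  updated: d(ER,HSZ)=39/4, d(ER,I)=9/2
4. join ER+HSZ (d=39/4, Q=-101/4) ⇒ EHRSZ; edges |ER|=13/8, |HSZ|=65/8
  updated: d(EHRSZ,I)=23/8
5. join EHRSZ+I (d=23/8) ⇒ EHIRSZ; edges |EHRSZ|=23/16, |I|=23/16
final tree: (((E:31/8,R:25/8):13/8,((H:15,S:6):79/6,Z:-37/6):65/8):23/16,I:23/16)
total length: 381/8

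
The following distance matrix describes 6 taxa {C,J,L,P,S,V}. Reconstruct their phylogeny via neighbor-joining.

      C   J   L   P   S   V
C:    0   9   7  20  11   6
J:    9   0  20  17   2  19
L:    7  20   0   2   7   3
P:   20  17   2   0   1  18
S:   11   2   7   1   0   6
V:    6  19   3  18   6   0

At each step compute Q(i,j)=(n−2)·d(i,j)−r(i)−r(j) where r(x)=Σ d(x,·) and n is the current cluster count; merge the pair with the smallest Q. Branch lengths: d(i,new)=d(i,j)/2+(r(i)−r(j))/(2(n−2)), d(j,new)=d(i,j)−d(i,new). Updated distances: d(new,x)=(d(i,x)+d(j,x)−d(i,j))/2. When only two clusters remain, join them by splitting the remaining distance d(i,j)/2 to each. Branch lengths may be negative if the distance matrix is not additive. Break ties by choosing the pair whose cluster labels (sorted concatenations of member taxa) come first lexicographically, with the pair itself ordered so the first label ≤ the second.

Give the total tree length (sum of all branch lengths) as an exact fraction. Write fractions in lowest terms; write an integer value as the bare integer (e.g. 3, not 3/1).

iteration 1: select L,P (d=2, Q=-89); attach at lengths (-11/8, 27/8); label the merged cluster LP
  updated: d(C,LP)=25/2, d(J,LP)=35/2, d(LP,S)=3, d(LP,V)=19/2
iteration 2: select J,S (d=2, Q=-127/2); attach at lengths (21/4, -13/4); label the merged cluster JS
  updated: d(C,JS)=9, d(JS,LP)=37/4, d(JS,V)=23/2
iteration 3: select C,V (d=6, Q=-85/2); attach at lengths (25/8, 23/8); label the merged cluster CV
  updated: d(CV,JS)=29/4, d(CV,LP)=8
iteration 4: select CV,JS (d=29/4, Q=-49/2); attach at lengths (3, 17/4); label the merged cluster CJSV
  updated: d(CJSV,LP)=5
iteration 5: select CJSV,LP (d=5); attach at lengths (5/2, 5/2); label the merged cluster CJLPSV
final tree: (((C:25/8,V:23/8):3,(J:21/4,S:-13/4):17/4):5/2,(L:-11/8,P:27/8):5/2)
total length: 89/4

89/4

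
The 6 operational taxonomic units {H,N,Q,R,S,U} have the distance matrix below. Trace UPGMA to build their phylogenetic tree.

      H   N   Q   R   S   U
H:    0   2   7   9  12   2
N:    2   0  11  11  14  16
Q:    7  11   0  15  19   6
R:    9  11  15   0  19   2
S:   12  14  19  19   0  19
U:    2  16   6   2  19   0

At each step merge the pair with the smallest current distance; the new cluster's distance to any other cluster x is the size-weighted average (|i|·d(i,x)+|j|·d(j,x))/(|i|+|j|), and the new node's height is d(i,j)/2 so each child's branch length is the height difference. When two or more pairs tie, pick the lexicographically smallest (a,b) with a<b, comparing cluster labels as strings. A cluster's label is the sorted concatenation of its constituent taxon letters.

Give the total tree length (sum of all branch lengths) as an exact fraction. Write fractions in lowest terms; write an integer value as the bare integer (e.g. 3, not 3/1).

1681/60

step 1: merge (H,N) at d=2; branch lengths H→1, N→1; new cluster HN
  updated: d(HN,Q)=9, d(HN,R)=10, d(HN,S)=13, d(HN,U)=9
step 2: merge (R,U) at d=2; branch lengths R→1, U→1; new cluster RU
  updated: d(HN,RU)=19/2, d(Q,RU)=21/2, d(RU,S)=19
step 3: merge (HN,Q) at d=9; branch lengths HN→7/2, Q→9/2; new cluster HNQ
  updated: d(HNQ,RU)=59/6, d(HNQ,S)=15
step 4: merge (HNQ,RU) at d=59/6; branch lengths HNQ→5/12, RU→47/12; new cluster HNQRU
  updated: d(HNQRU,S)=83/5
step 5: merge (HNQRU,S) at d=83/5; branch lengths HNQRU→203/60, S→83/10; new cluster HNQRSU
final tree: ((((H:1,N:1):7/2,Q:9/2):5/12,(R:1,U:1):47/12):203/60,S:83/10)
total length: 1681/60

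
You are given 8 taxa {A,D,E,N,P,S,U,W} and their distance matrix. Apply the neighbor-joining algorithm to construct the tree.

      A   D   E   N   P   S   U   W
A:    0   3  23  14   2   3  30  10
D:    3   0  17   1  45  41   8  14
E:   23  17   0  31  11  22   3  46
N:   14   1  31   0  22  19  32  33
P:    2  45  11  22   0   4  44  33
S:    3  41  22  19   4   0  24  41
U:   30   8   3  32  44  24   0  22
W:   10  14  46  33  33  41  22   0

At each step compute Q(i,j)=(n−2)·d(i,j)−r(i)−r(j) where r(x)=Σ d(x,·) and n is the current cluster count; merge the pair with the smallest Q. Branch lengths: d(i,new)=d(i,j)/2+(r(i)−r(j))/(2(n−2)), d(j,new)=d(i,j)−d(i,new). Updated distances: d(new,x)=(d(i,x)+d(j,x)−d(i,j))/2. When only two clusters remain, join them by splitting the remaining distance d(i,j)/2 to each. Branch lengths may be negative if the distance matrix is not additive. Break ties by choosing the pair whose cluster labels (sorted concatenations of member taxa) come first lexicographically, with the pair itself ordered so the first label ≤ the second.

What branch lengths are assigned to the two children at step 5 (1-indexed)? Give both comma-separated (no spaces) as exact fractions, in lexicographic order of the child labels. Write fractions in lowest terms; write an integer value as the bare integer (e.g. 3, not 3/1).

step 1: merge (E,U) at d=3, Q=-298; branch lengths E→2/3, U→7/3; new cluster EU
  updated: d(A,EU)=25, d(D,EU)=11, d(EU,N)=30, d(EU,P)=26, d(EU,S)=43/2, d(EU,W)=65/2
step 2: merge (P,S) at d=4, Q=-483/2; branch lengths P→9/4, S→7/4; new cluster PS
  updated: d(A,PS)=1/2, d(D,PS)=41, d(EU,PS)=87/4, d(N,PS)=37/2, d(PS,W)=35
step 3: merge (A,PS) at d=1/2, Q=-669/4; branch lengths A→-249/32, PS→265/32; new cluster APS
  updated: d(APS,D)=87/4, d(APS,EU)=185/8, d(APS,N)=16, d(APS,W)=89/4
step 4: merge (D,N) at d=1, Q=-499/4; branch lengths D→-39/8, N→47/8; new cluster DN
  updated: d(APS,DN)=147/8, d(DN,EU)=20, d(DN,W)=23
step 5: merge (APS,W) at d=89/4, Q=-97; branch lengths APS→61/8, W→117/8; new cluster APSW
  updated: d(APSW,DN)=153/16, d(APSW,EU)=267/16
step 6: merge (APSW,DN) at d=153/16, Q=-185/4; branch lengths APSW→25/8, DN→103/16; new cluster ADNPSW
  updated: d(ADNPSW,EU)=217/16
step 7: merge (ADNPSW,EU) at d=217/16; branch lengths ADNPSW→217/32, EU→217/32; new cluster ADENPSUW
final tree: ((((A:-249/32,(P:9/4,S:7/4):265/32):61/8,W:117/8):25/8,(D:-39/8,N:47/8):103/16):217/32,(E:2/3,U:7/3):217/32)
total length: 431/8

61/8,117/8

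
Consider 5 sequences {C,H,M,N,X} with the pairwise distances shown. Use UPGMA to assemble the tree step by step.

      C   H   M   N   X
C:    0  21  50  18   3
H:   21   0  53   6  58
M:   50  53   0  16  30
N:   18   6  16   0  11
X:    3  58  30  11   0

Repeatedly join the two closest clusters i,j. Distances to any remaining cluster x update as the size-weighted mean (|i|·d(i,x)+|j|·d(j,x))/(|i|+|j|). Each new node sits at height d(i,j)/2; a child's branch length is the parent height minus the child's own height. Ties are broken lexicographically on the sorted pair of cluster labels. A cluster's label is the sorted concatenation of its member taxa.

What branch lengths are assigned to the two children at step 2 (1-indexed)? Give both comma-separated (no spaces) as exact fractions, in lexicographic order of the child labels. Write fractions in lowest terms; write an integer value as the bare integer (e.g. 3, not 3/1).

3,3

1. join C+X (d=3) ⇒ CX; edges |C|=3/2, |X|=3/2
  updated: d(CX,H)=79/2, d(CX,M)=40, d(CX,N)=29/2
2. join H+N (d=6) ⇒ HN; edges |H|=3, |N|=3
  updated: d(CX,HN)=27, d(HN,M)=69/2
3. join CX+HN (d=27) ⇒ CHNX; edges |CX|=12, |HN|=21/2
  updated: d(CHNX,M)=149/4
4. join CHNX+M (d=149/4) ⇒ CHMNX; edges |CHNX|=41/8, |M|=149/8
final tree: (((C:3/2,X:3/2):12,(H:3,N:3):21/2):41/8,M:149/8)
total length: 221/4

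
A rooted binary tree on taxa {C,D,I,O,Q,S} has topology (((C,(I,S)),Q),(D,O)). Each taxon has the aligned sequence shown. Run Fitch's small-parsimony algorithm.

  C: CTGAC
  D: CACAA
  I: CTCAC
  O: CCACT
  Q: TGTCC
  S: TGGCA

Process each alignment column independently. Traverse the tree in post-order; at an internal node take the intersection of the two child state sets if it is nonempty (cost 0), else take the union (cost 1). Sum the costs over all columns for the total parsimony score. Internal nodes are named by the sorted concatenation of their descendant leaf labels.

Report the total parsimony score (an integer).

IS@0: {C} ∪ {T} = {C,T} (union, +1)
CIS@0: {C} ∩ {C,T} = {C} (intersection, +0)
CIQS@0: {C} ∪ {T} = {C,T} (union, +1)
DO@0: {C} ∩ {C} = {C} (intersection, +0)
CDIOQS@0: {C,T} ∩ {C} = {C} (intersection, +0)
IS@1: {T} ∪ {G} = {G,T} (union, +1)
CIS@1: {T} ∩ {G,T} = {T} (intersection, +0)
CIQS@1: {T} ∪ {G} = {G,T} (union, +1)
DO@1: {A} ∪ {C} = {A,C} (union, +1)
CDIOQS@1: {G,T} ∪ {A,C} = {A,C,G,T} (union, +1)
IS@2: {C} ∪ {G} = {C,G} (union, +1)
CIS@2: {G} ∩ {C,G} = {G} (intersection, +0)
CIQS@2: {G} ∪ {T} = {G,T} (union, +1)
DO@2: {C} ∪ {A} = {A,C} (union, +1)
CDIOQS@2: {G,T} ∪ {A,C} = {A,C,G,T} (union, +1)
IS@3: {A} ∪ {C} = {A,C} (union, +1)
CIS@3: {A} ∩ {A,C} = {A} (intersection, +0)
CIQS@3: {A} ∪ {C} = {A,C} (union, +1)
DO@3: {A} ∪ {C} = {A,C} (union, +1)
CDIOQS@3: {A,C} ∩ {A,C} = {A,C} (intersection, +0)
IS@4: {C} ∪ {A} = {A,C} (union, +1)
CIS@4: {C} ∩ {A,C} = {C} (intersection, +0)
CIQS@4: {C} ∩ {C} = {C} (intersection, +0)
DO@4: {A} ∪ {T} = {A,T} (union, +1)
CDIOQS@4: {C} ∪ {A,T} = {A,C,T} (union, +1)
per-site changes: [2, 4, 4, 3, 3]; total = 16

16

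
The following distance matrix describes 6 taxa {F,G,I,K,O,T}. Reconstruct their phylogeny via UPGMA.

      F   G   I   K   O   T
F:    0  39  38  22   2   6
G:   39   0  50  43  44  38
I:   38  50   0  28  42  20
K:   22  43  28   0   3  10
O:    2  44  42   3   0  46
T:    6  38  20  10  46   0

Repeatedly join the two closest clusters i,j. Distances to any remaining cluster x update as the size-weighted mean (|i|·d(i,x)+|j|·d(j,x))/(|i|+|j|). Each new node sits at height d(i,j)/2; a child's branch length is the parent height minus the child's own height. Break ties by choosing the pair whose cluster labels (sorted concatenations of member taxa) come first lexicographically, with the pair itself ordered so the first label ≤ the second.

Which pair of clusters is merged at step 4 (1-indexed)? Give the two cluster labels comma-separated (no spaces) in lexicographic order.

FKOT,I

1. join F+O (d=2) ⇒ FO; edges |F|=1, |O|=1
  updated: d(FO,G)=83/2, d(FO,I)=40, d(FO,K)=25/2, d(FO,T)=26
2. join K+T (d=10) ⇒ KT; edges |K|=5, |T|=5
  updated: d(FO,KT)=77/4, d(G,KT)=81/2, d(I,KT)=24
3. join FO+KT (d=77/4) ⇒ FKOT; edges |FO|=69/8, |KT|=37/8
  updated: d(FKOT,G)=41, d(FKOT,I)=32
4. join FKOT+I (d=32) ⇒ FIKOT; edges |FKOT|=51/8, |I|=16
  updated: d(FIKOT,G)=214/5
5. join FIKOT+G (d=214/5) ⇒ FGIKOT; edges |FIKOT|=27/5, |G|=107/5
final tree: ((((F:1,O:1):69/8,(K:5,T:5):37/8):51/8,I:16):27/5,G:107/5)
total length: 2977/40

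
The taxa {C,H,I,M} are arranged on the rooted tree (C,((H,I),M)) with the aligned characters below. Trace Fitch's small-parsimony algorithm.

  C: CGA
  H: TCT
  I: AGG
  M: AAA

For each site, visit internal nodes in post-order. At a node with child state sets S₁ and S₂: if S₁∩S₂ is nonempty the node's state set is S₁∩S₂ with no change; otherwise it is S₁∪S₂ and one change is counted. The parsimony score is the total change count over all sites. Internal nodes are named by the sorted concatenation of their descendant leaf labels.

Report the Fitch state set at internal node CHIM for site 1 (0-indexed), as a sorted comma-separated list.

HI@0: {T} ∪ {A} = {A,T} (union, +1)
HIM@0: {A,T} ∩ {A} = {A} (intersection, +0)
CHIM@0: {C} ∪ {A} = {A,C} (union, +1)
HI@1: {C} ∪ {G} = {C,G} (union, +1)
HIM@1: {C,G} ∪ {A} = {A,C,G} (union, +1)
CHIM@1: {G} ∩ {A,C,G} = {G} (intersection, +0)
HI@2: {T} ∪ {G} = {G,T} (union, +1)
HIM@2: {G,T} ∪ {A} = {A,G,T} (union, +1)
CHIM@2: {A} ∩ {A,G,T} = {A} (intersection, +0)
per-site changes: [2, 2, 2]; total = 6

G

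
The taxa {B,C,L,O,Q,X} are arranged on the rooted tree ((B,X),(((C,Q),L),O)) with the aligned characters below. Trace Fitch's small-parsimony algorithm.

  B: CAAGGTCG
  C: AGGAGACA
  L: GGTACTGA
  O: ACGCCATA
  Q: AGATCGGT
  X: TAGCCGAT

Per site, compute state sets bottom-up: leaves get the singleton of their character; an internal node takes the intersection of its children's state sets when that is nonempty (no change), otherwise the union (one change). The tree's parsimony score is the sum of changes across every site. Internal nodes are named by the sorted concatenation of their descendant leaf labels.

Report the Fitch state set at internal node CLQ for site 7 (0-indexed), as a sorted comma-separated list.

[col 0] BX: children B:{C}, X:{T} ∪→ {C,T}; cost 1
[col 0] CQ: children C:{A}, Q:{A} ∩→ {A}; cost 0
[col 0] CLQ: children CQ:{A}, L:{G} ∪→ {A,G}; cost 1
[col 0] CLOQ: children CLQ:{A,G}, O:{A} ∩→ {A}; cost 0
[col 0] BCLOQX: children BX:{C,T}, CLOQ:{A} ∪→ {A,C,T}; cost 1
[col 1] BX: children B:{A}, X:{A} ∩→ {A}; cost 0
[col 1] CQ: children C:{G}, Q:{G} ∩→ {G}; cost 0
[col 1] CLQ: children CQ:{G}, L:{G} ∩→ {G}; cost 0
[col 1] CLOQ: children CLQ:{G}, O:{C} ∪→ {C,G}; cost 1
[col 1] BCLOQX: children BX:{A}, CLOQ:{C,G} ∪→ {A,C,G}; cost 1
[col 2] BX: children B:{A}, X:{G} ∪→ {A,G}; cost 1
[col 2] CQ: children C:{G}, Q:{A} ∪→ {A,G}; cost 1
[col 2] CLQ: children CQ:{A,G}, L:{T} ∪→ {A,G,T}; cost 1
[col 2] CLOQ: children CLQ:{A,G,T}, O:{G} ∩→ {G}; cost 0
[col 2] BCLOQX: children BX:{A,G}, CLOQ:{G} ∩→ {G}; cost 0
[col 3] BX: children B:{G}, X:{C} ∪→ {C,G}; cost 1
[col 3] CQ: children C:{A}, Q:{T} ∪→ {A,T}; cost 1
[col 3] CLQ: children CQ:{A,T}, L:{A} ∩→ {A}; cost 0
[col 3] CLOQ: children CLQ:{A}, O:{C} ∪→ {A,C}; cost 1
[col 3] BCLOQX: children BX:{C,G}, CLOQ:{A,C} ∩→ {C}; cost 0
[col 4] BX: children B:{G}, X:{C} ∪→ {C,G}; cost 1
[col 4] CQ: children C:{G}, Q:{C} ∪→ {C,G}; cost 1
[col 4] CLQ: children CQ:{C,G}, L:{C} ∩→ {C}; cost 0
[col 4] CLOQ: children CLQ:{C}, O:{C} ∩→ {C}; cost 0
[col 4] BCLOQX: children BX:{C,G}, CLOQ:{C} ∩→ {C}; cost 0
[col 5] BX: children B:{T}, X:{G} ∪→ {G,T}; cost 1
[col 5] CQ: children C:{A}, Q:{G} ∪→ {A,G}; cost 1
[col 5] CLQ: children CQ:{A,G}, L:{T} ∪→ {A,G,T}; cost 1
[col 5] CLOQ: children CLQ:{A,G,T}, O:{A} ∩→ {A}; cost 0
[col 5] BCLOQX: children BX:{G,T}, CLOQ:{A} ∪→ {A,G,T}; cost 1
[col 6] BX: children B:{C}, X:{A} ∪→ {A,C}; cost 1
[col 6] CQ: children C:{C}, Q:{G} ∪→ {C,G}; cost 1
[col 6] CLQ: children CQ:{C,G}, L:{G} ∩→ {G}; cost 0
[col 6] CLOQ: children CLQ:{G}, O:{T} ∪→ {G,T}; cost 1
[col 6] BCLOQX: children BX:{A,C}, CLOQ:{G,T} ∪→ {A,C,G,T}; cost 1
[col 7] BX: children B:{G}, X:{T} ∪→ {G,T}; cost 1
[col 7] CQ: children C:{A}, Q:{T} ∪→ {A,T}; cost 1
[col 7] CLQ: children CQ:{A,T}, L:{A} ∩→ {A}; cost 0
[col 7] CLOQ: children CLQ:{A}, O:{A} ∩→ {A}; cost 0
[col 7] BCLOQX: children BX:{G,T}, CLOQ:{A} ∪→ {A,G,T}; cost 1
per-site changes: [3, 2, 3, 3, 2, 4, 4, 3]; total = 24

A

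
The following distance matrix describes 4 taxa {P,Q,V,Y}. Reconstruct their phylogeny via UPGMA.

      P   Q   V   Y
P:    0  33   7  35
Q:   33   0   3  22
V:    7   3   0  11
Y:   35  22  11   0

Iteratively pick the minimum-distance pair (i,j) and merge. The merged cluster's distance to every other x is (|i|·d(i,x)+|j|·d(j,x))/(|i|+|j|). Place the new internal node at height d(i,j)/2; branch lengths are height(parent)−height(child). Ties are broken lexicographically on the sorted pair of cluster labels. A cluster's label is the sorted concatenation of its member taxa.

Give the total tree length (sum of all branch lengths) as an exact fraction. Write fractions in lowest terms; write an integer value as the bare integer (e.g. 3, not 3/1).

139/4

1. join Q+V (d=3) ⇒ QV; edges |Q|=3/2, |V|=3/2
  updated: d(P,QV)=20, d(QV,Y)=33/2
2. join QV+Y (d=33/2) ⇒ QVY; edges |QV|=27/4, |Y|=33/4
  updated: d(P,QVY)=25
3. join P+QVY (d=25) ⇒ PQVY; edges |P|=25/2, |QVY|=17/4
final tree: (P:25/2,((Q:3/2,V:3/2):27/4,Y:33/4):17/4)
total length: 139/4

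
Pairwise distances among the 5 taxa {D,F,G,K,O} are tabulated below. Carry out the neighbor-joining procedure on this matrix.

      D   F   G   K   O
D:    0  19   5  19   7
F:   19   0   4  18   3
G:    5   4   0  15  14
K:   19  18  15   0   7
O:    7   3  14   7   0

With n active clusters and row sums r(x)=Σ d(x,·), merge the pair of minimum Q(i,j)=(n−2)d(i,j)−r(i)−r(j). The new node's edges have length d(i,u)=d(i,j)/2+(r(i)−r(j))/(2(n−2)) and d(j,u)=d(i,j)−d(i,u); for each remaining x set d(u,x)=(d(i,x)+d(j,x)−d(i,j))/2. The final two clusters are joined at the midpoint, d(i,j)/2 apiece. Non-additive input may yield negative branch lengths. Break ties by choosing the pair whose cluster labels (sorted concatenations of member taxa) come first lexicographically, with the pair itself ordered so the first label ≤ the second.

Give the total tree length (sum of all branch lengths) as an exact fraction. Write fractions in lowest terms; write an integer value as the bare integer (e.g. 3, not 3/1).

191/8

1. join D+G (d=5, Q=-73) ⇒ DG; edges |D|=9/2, |G|=1/2
  updated: d(DG,F)=9, d(DG,K)=29/2, d(DG,O)=8
2. join DG+F (d=9, Q=-87/2) ⇒ DFG; edges |DG|=39/8, |F|=33/8
  updated: d(DFG,K)=47/4, d(DFG,O)=1
3. join DFG+K (d=47/4, Q=-79/4) ⇒ DFGK; edges |DFG|=23/8, |K|=71/8
  updated: d(DFGK,O)=-15/8
4. join DFGK+O (d=-15/8) ⇒ DFGKO; edges |DFGK|=-15/16, |O|=-15/16
final tree: ((((D:9/2,G:1/2):39/8,F:33/8):23/8,K:71/8):-15/16,O:-15/16)
total length: 191/8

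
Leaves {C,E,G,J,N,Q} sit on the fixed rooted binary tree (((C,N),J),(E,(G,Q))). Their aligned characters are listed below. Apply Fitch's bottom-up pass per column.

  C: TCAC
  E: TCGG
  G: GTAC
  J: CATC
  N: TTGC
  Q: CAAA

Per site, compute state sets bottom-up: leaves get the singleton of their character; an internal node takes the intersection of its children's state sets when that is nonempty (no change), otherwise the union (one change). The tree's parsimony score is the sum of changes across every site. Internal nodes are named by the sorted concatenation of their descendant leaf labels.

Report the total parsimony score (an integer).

CN@0: {T} ∩ {T} = {T} (intersection, +0)
CJN@0: {T} ∪ {C} = {C,T} (union, +1)
GQ@0: {G} ∪ {C} = {C,G} (union, +1)
EGQ@0: {T} ∪ {C,G} = {C,G,T} (union, +1)
CEGJNQ@0: {C,T} ∩ {C,G,T} = {C,T} (intersection, +0)
CN@1: {C} ∪ {T} = {C,T} (union, +1)
CJN@1: {C,T} ∪ {A} = {A,C,T} (union, +1)
GQ@1: {T} ∪ {A} = {A,T} (union, +1)
EGQ@1: {C} ∪ {A,T} = {A,C,T} (union, +1)
CEGJNQ@1: {A,C,T} ∩ {A,C,T} = {A,C,T} (intersection, +0)
CN@2: {A} ∪ {G} = {A,G} (union, +1)
CJN@2: {A,G} ∪ {T} = {A,G,T} (union, +1)
GQ@2: {A} ∩ {A} = {A} (intersection, +0)
EGQ@2: {G} ∪ {A} = {A,G} (union, +1)
CEGJNQ@2: {A,G,T} ∩ {A,G} = {A,G} (intersection, +0)
CN@3: {C} ∩ {C} = {C} (intersection, +0)
CJN@3: {C} ∩ {C} = {C} (intersection, +0)
GQ@3: {C} ∪ {A} = {A,C} (union, +1)
EGQ@3: {G} ∪ {A,C} = {A,C,G} (union, +1)
CEGJNQ@3: {C} ∩ {A,C,G} = {C} (intersection, +0)
per-site changes: [3, 4, 3, 2]; total = 12

12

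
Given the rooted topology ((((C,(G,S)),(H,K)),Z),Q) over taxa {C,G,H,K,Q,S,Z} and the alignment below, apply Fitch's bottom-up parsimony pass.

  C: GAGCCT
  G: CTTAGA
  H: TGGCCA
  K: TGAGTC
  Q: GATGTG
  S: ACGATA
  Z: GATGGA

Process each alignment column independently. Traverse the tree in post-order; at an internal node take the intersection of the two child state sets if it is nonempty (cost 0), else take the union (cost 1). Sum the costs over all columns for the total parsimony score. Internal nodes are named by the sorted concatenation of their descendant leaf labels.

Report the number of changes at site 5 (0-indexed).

site 0, node GS: G={C} ∪ S={A} → {A,C} (+1)
site 0, node CGS: C={G} ∪ GS={A,C} → {A,C,G} (+1)
site 0, node HK: H={T} ∩ K={T} → {T} (+0)
site 0, node CGHKS: CGS={A,C,G} ∪ HK={T} → {A,C,G,T} (+1)
site 0, node CGHKSZ: CGHKS={A,C,G,T} ∩ Z={G} → {G} (+0)
site 0, node CGHKQSZ: CGHKSZ={G} ∩ Q={G} → {G} (+0)
site 1, node GS: G={T} ∪ S={C} → {C,T} (+1)
site 1, node CGS: C={A} ∪ GS={C,T} → {A,C,T} (+1)
site 1, node HK: H={G} ∩ K={G} → {G} (+0)
site 1, node CGHKS: CGS={A,C,T} ∪ HK={G} → {A,C,G,T} (+1)
site 1, node CGHKSZ: CGHKS={A,C,G,T} ∩ Z={A} → {A} (+0)
site 1, node CGHKQSZ: CGHKSZ={A} ∩ Q={A} → {A} (+0)
site 2, node GS: G={T} ∪ S={G} → {G,T} (+1)
site 2, node CGS: C={G} ∩ GS={G,T} → {G} (+0)
site 2, node HK: H={G} ∪ K={A} → {A,G} (+1)
site 2, node CGHKS: CGS={G} ∩ HK={A,G} → {G} (+0)
site 2, node CGHKSZ: CGHKS={G} ∪ Z={T} → {G,T} (+1)
site 2, node CGHKQSZ: CGHKSZ={G,T} ∩ Q={T} → {T} (+0)
site 3, node GS: G={A} ∩ S={A} → {A} (+0)
site 3, node CGS: C={C} ∪ GS={A} → {A,C} (+1)
site 3, node HK: H={C} ∪ K={G} → {C,G} (+1)
site 3, node CGHKS: CGS={A,C} ∩ HK={C,G} → {C} (+0)
site 3, node CGHKSZ: CGHKS={C} ∪ Z={G} → {C,G} (+1)
site 3, node CGHKQSZ: CGHKSZ={C,G} ∩ Q={G} → {G} (+0)
site 4, node GS: G={G} ∪ S={T} → {G,T} (+1)
site 4, node CGS: C={C} ∪ GS={G,T} → {C,G,T} (+1)
site 4, node HK: H={C} ∪ K={T} → {C,T} (+1)
site 4, node CGHKS: CGS={C,G,T} ∩ HK={C,T} → {C,T} (+0)
site 4, node CGHKSZ: CGHKS={C,T} ∪ Z={G} → {C,G,T} (+1)
site 4, node CGHKQSZ: CGHKSZ={C,G,T} ∩ Q={T} → {T} (+0)
site 5, node GS: G={A} ∩ S={A} → {A} (+0)
site 5, node CGS: C={T} ∪ GS={A} → {A,T} (+1)
site 5, node HK: H={A} ∪ K={C} → {A,C} (+1)
site 5, node CGHKS: CGS={A,T} ∩ HK={A,C} → {A} (+0)
site 5, node CGHKSZ: CGHKS={A} ∩ Z={A} → {A} (+0)
site 5, node CGHKQSZ: CGHKSZ={A} ∪ Q={G} → {A,G} (+1)
per-site changes: [3, 3, 3, 3, 4, 3]; total = 19

3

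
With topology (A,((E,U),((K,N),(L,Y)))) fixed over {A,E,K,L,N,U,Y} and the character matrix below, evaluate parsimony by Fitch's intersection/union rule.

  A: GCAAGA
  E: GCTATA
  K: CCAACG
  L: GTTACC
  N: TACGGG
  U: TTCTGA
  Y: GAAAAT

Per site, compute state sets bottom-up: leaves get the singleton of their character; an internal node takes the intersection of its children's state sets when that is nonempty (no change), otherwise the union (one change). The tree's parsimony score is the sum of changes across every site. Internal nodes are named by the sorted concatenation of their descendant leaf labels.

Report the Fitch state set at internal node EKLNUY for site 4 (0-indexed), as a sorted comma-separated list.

C,G,T

[col 0] EU: children E:{G}, U:{T} ∪→ {G,T}; cost 1
[col 0] KN: children K:{C}, N:{T} ∪→ {C,T}; cost 1
[col 0] LY: children L:{G}, Y:{G} ∩→ {G}; cost 0
[col 0] KLNY: children KN:{C,T}, LY:{G} ∪→ {C,G,T}; cost 1
[col 0] EKLNUY: children EU:{G,T}, KLNY:{C,G,T} ∩→ {G,T}; cost 0
[col 0] AEKLNUY: children A:{G}, EKLNUY:{G,T} ∩→ {G}; cost 0
[col 1] EU: children E:{C}, U:{T} ∪→ {C,T}; cost 1
[col 1] KN: children K:{C}, N:{A} ∪→ {A,C}; cost 1
[col 1] LY: children L:{T}, Y:{A} ∪→ {A,T}; cost 1
[col 1] KLNY: children KN:{A,C}, LY:{A,T} ∩→ {A}; cost 0
[col 1] EKLNUY: children EU:{C,T}, KLNY:{A} ∪→ {A,C,T}; cost 1
[col 1] AEKLNUY: children A:{C}, EKLNUY:{A,C,T} ∩→ {C}; cost 0
[col 2] EU: children E:{T}, U:{C} ∪→ {C,T}; cost 1
[col 2] KN: children K:{A}, N:{C} ∪→ {A,C}; cost 1
[col 2] LY: children L:{T}, Y:{A} ∪→ {A,T}; cost 1
[col 2] KLNY: children KN:{A,C}, LY:{A,T} ∩→ {A}; cost 0
[col 2] EKLNUY: children EU:{C,T}, KLNY:{A} ∪→ {A,C,T}; cost 1
[col 2] AEKLNUY: children A:{A}, EKLNUY:{A,C,T} ∩→ {A}; cost 0
[col 3] EU: children E:{A}, U:{T} ∪→ {A,T}; cost 1
[col 3] KN: children K:{A}, N:{G} ∪→ {A,G}; cost 1
[col 3] LY: children L:{A}, Y:{A} ∩→ {A}; cost 0
[col 3] KLNY: children KN:{A,G}, LY:{A} ∩→ {A}; cost 0
[col 3] EKLNUY: children EU:{A,T}, KLNY:{A} ∩→ {A}; cost 0
[col 3] AEKLNUY: children A:{A}, EKLNUY:{A} ∩→ {A}; cost 0
[col 4] EU: children E:{T}, U:{G} ∪→ {G,T}; cost 1
[col 4] KN: children K:{C}, N:{G} ∪→ {C,G}; cost 1
[col 4] LY: children L:{C}, Y:{A} ∪→ {A,C}; cost 1
[col 4] KLNY: children KN:{C,G}, LY:{A,C} ∩→ {C}; cost 0
[col 4] EKLNUY: children EU:{G,T}, KLNY:{C} ∪→ {C,G,T}; cost 1
[col 4] AEKLNUY: children A:{G}, EKLNUY:{C,G,T} ∩→ {G}; cost 0
[col 5] EU: children E:{A}, U:{A} ∩→ {A}; cost 0
[col 5] KN: children K:{G}, N:{G} ∩→ {G}; cost 0
[col 5] LY: children L:{C}, Y:{T} ∪→ {C,T}; cost 1
[col 5] KLNY: children KN:{G}, LY:{C,T} ∪→ {C,G,T}; cost 1
[col 5] EKLNUY: children EU:{A}, KLNY:{C,G,T} ∪→ {A,C,G,T}; cost 1
[col 5] AEKLNUY: children A:{A}, EKLNUY:{A,C,G,T} ∩→ {A}; cost 0
per-site changes: [3, 4, 4, 2, 4, 3]; total = 20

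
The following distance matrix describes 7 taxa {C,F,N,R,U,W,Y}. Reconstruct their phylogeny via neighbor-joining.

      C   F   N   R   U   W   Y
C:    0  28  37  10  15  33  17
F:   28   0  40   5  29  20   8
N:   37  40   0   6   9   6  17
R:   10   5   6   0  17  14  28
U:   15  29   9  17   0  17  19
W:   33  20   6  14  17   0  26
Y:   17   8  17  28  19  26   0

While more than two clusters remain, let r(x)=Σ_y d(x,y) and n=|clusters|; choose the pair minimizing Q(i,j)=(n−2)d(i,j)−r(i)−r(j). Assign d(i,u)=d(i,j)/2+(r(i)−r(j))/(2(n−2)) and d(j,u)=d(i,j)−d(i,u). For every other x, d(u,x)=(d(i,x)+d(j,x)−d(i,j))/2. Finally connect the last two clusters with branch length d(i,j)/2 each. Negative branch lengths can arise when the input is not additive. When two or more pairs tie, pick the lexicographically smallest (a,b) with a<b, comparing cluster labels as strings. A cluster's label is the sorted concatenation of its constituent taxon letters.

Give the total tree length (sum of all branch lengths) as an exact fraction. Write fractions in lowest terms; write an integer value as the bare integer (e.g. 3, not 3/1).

1. join F+Y (d=8, Q=-205) ⇒ FY; edges |F|=11/2, |Y|=5/2
  updated: d(C,FY)=37/2, d(FY,N)=49/2, d(FY,R)=25/2, d(FY,U)=20, d(FY,W)=19
2. join N+W (d=6, Q=-295/2) ⇒ NW; edges |N|=35/16, |W|=61/16
  updated: d(C,NW)=32, d(FY,NW)=75/4, d(NW,R)=7, d(NW,U)=10
3. join NW+U (d=10, Q=-399/4) ⇒ NUW; edges |NW|=143/24, |U|=97/24
  updated: d(C,NUW)=37/2, d(FY,NUW)=115/8, d(NUW,R)=7
4. join C+R (d=10, Q=-113/2) ⇒ CR; edges |C|=75/8, |R|=5/8
  updated: d(CR,FY)=21/2, d(CR,NUW)=31/4
5. join CR+FY (d=21/2, Q=-261/8) ⇒ CFRY; edges |CR|=31/16, |FY|=137/16
  updated: d(CFRY,NUW)=93/16
6. join CFRY+NUW (d=93/16) ⇒ CFNRUWY; edges |CFRY|=93/32, |NUW|=93/32
final tree: (((C:75/8,R:5/8):31/16,(F:11/2,Y:5/2):137/16):93/32,((N:35/16,W:61/16):143/24,U:97/24):93/32)
total length: 805/16

805/16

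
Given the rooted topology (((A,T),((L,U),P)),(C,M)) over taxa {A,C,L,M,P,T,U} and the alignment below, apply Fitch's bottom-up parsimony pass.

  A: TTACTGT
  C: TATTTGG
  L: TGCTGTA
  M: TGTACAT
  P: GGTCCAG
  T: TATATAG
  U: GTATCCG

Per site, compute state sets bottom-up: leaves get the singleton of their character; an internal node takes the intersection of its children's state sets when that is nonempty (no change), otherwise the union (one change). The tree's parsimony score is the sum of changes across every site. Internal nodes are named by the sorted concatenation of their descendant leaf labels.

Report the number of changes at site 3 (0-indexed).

site 0, node AT: A={T} ∩ T={T} → {T} (+0)
site 0, node LU: L={T} ∪ U={G} → {G,T} (+1)
site 0, node LPU: LU={G,T} ∩ P={G} → {G} (+0)
site 0, node ALPTU: AT={T} ∪ LPU={G} → {G,T} (+1)
site 0, node CM: C={T} ∩ M={T} → {T} (+0)
site 0, node ACLMPTU: ALPTU={G,T} ∩ CM={T} → {T} (+0)
site 1, node AT: A={T} ∪ T={A} → {A,T} (+1)
site 1, node LU: L={G} ∪ U={T} → {G,T} (+1)
site 1, node LPU: LU={G,T} ∩ P={G} → {G} (+0)
site 1, node ALPTU: AT={A,T} ∪ LPU={G} → {A,G,T} (+1)
site 1, node CM: C={A} ∪ M={G} → {A,G} (+1)
site 1, node ACLMPTU: ALPTU={A,G,T} ∩ CM={A,G} → {A,G} (+0)
site 2, node AT: A={A} ∪ T={T} → {A,T} (+1)
site 2, node LU: L={C} ∪ U={A} → {A,C} (+1)
site 2, node LPU: LU={A,C} ∪ P={T} → {A,C,T} (+1)
site 2, node ALPTU: AT={A,T} ∩ LPU={A,C,T} → {A,T} (+0)
site 2, node CM: C={T} ∩ M={T} → {T} (+0)
site 2, node ACLMPTU: ALPTU={A,T} ∩ CM={T} → {T} (+0)
site 3, node AT: A={C} ∪ T={A} → {A,C} (+1)
site 3, node LU: L={T} ∩ U={T} → {T} (+0)
site 3, node LPU: LU={T} ∪ P={C} → {C,T} (+1)
site 3, node ALPTU: AT={A,C} ∩ LPU={C,T} → {C} (+0)
site 3, node CM: C={T} ∪ M={A} → {A,T} (+1)
site 3, node ACLMPTU: ALPTU={C} ∪ CM={A,T} → {A,C,T} (+1)
site 4, node AT: A={T} ∩ T={T} → {T} (+0)
site 4, node LU: L={G} ∪ U={C} → {C,G} (+1)
site 4, node LPU: LU={C,G} ∩ P={C} → {C} (+0)
site 4, node ALPTU: AT={T} ∪ LPU={C} → {C,T} (+1)
site 4, node CM: C={T} ∪ M={C} → {C,T} (+1)
site 4, node ACLMPTU: ALPTU={C,T} ∩ CM={C,T} → {C,T} (+0)
site 5, node AT: A={G} ∪ T={A} → {A,G} (+1)
site 5, node LU: L={T} ∪ U={C} → {C,T} (+1)
site 5, node LPU: LU={C,T} ∪ P={A} → {A,C,T} (+1)
site 5, node ALPTU: AT={A,G} ∩ LPU={A,C,T} → {A} (+0)
site 5, node CM: C={G} ∪ M={A} → {A,G} (+1)
site 5, node ACLMPTU: ALPTU={A} ∩ CM={A,G} → {A} (+0)
site 6, node AT: A={T} ∪ T={G} → {G,T} (+1)
site 6, node LU: L={A} ∪ U={G} → {A,G} (+1)
site 6, node LPU: LU={A,G} ∩ P={G} → {G} (+0)
site 6, node ALPTU: AT={G,T} ∩ LPU={G} → {G} (+0)
site 6, node CM: C={G} ∪ M={T} → {G,T} (+1)
site 6, node ACLMPTU: ALPTU={G} ∩ CM={G,T} → {G} (+0)
per-site changes: [2, 4, 3, 4, 3, 4, 3]; total = 23

4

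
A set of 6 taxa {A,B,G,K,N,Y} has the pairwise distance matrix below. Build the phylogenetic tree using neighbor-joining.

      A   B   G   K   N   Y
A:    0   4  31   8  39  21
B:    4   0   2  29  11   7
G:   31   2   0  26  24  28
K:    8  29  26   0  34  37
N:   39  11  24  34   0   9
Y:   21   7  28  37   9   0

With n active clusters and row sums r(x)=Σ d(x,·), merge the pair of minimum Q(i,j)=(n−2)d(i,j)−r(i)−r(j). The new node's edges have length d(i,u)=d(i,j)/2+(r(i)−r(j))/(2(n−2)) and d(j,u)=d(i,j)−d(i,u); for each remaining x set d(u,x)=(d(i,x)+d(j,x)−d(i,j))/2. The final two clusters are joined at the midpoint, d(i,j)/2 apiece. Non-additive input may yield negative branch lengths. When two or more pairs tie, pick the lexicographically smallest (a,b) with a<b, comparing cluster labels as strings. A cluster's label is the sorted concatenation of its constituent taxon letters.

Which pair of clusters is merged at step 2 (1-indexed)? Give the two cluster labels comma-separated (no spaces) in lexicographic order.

N,Y

1. join A+K (d=8, Q=-205) ⇒ AK; edges |A|=1/8, |K|=63/8
  updated: d(AK,B)=25/2, d(AK,G)=49/2, d(AK,N)=65/2, d(AK,Y)=25
2. join N+Y (d=9, Q=-237/2) ⇒ NY; edges |N|=23/4, |Y|=13/4
  updated: d(AK,NY)=97/4, d(B,NY)=9/2, d(G,NY)=43/2
3. join AK+NY (d=97/4, Q=-63) ⇒ AKNY; edges |AK|=119/8, |NY|=75/8
  updated: d(AKNY,B)=-29/8, d(AKNY,G)=87/8
4. join AKNY+B (d=-29/8, Q=-37/4) ⇒ ABKNY; edges |AKNY|=21/8, |B|=-25/4
  updated: d(ABKNY,G)=33/4
5. join ABKNY+G (d=33/4) ⇒ ABGKNY; edges |ABKNY|=33/8, |G|=33/8
final tree: ((((A:1/8,K:63/8):119/8,(N:23/4,Y:13/4):75/8):21/8,B:-25/4):33/8,G:33/8)
total length: 367/8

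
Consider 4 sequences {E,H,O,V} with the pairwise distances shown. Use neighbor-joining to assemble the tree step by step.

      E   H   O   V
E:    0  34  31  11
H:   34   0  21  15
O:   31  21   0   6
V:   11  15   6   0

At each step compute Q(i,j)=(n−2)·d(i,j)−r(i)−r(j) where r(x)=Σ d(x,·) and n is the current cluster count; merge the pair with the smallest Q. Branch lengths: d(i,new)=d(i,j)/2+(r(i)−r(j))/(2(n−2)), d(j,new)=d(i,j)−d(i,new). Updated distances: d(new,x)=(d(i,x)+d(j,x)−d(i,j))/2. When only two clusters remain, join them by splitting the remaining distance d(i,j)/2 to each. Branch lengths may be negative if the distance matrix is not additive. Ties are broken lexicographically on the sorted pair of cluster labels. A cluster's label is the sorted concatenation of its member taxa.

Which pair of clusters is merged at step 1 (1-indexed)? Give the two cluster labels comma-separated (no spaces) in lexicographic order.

E,V

step 1: merge (E,V) at d=11, Q=-86; branch lengths E→33/2, V→-11/2; new cluster EV
  updated: d(EV,H)=19, d(EV,O)=13
step 2: merge (EV,H) at d=19, Q=-53; branch lengths EV→11/2, H→27/2; new cluster EHV
  updated: d(EHV,O)=15/2
step 3: merge (EHV,O) at d=15/2; branch lengths EHV→15/4, O→15/4; new cluster EHOV
final tree: (((E:33/2,V:-11/2):11/2,H:27/2):15/4,O:15/4)
total length: 75/2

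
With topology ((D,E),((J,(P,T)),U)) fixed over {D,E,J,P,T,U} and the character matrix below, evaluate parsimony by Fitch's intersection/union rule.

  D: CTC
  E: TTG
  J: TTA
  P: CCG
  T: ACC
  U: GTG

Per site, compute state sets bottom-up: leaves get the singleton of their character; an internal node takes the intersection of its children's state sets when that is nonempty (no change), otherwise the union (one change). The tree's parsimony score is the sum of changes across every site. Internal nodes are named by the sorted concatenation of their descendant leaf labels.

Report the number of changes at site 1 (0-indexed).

1

site 0, node DE: D={C} ∪ E={T} → {C,T} (+1)
site 0, node PT: P={C} ∪ T={A} → {A,C} (+1)
site 0, node JPT: J={T} ∪ PT={A,C} → {A,C,T} (+1)
site 0, node JPTU: JPT={A,C,T} ∪ U={G} → {A,C,G,T} (+1)
site 0, node DEJPTU: DE={C,T} ∩ JPTU={A,C,G,T} → {C,T} (+0)
site 1, node DE: D={T} ∩ E={T} → {T} (+0)
site 1, node PT: P={C} ∩ T={C} → {C} (+0)
site 1, node JPT: J={T} ∪ PT={C} → {C,T} (+1)
site 1, node JPTU: JPT={C,T} ∩ U={T} → {T} (+0)
site 1, node DEJPTU: DE={T} ∩ JPTU={T} → {T} (+0)
site 2, node DE: D={C} ∪ E={G} → {C,G} (+1)
site 2, node PT: P={G} ∪ T={C} → {C,G} (+1)
site 2, node JPT: J={A} ∪ PT={C,G} → {A,C,G} (+1)
site 2, node JPTU: JPT={A,C,G} ∩ U={G} → {G} (+0)
site 2, node DEJPTU: DE={C,G} ∩ JPTU={G} → {G} (+0)
per-site changes: [4, 1, 3]; total = 8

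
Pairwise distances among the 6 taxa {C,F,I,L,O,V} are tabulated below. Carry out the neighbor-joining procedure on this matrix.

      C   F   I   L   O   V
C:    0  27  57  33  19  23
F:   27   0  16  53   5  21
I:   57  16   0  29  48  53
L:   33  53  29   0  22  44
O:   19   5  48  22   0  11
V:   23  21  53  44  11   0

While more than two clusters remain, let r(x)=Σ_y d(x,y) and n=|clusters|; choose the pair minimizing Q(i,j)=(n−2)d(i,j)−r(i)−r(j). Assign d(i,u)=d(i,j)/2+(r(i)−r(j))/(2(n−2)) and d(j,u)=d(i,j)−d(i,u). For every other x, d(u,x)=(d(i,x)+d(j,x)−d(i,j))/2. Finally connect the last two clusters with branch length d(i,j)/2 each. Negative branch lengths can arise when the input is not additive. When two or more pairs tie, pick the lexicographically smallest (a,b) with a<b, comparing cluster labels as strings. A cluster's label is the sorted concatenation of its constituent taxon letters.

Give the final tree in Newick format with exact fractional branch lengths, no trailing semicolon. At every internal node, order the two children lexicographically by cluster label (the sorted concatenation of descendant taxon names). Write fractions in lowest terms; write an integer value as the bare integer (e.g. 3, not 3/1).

step 1: merge (I,L) at d=29, Q=-268; branch lengths I→69/4, L→47/4; new cluster IL
  updated: d(C,IL)=61/2, d(F,IL)=20, d(IL,O)=41/2, d(IL,V)=34
step 2: merge (C,V) at d=23, Q=-239/2; branch lengths C→53/4, V→39/4; new cluster CV
  updated: d(CV,F)=25/2, d(CV,IL)=83/4, d(CV,O)=7/2
step 3: merge (CV,O) at d=7/2, Q=-235/4; branch lengths CV→59/16, O→-3/16; new cluster COV
  updated: d(COV,F)=7, d(COV,IL)=151/8
step 4: merge (COV,F) at d=7, Q=-367/8; branch lengths COV→47/16, F→65/16; new cluster CFOV
  updated: d(CFOV,IL)=255/16
step 5: merge (CFOV,IL) at d=255/16; branch lengths CFOV→255/32, IL→255/32; new cluster CFILOV
final tree: ((((C:53/4,V:39/4):59/16,O:-3/16):47/16,F:65/16):255/32,(I:69/4,L:47/4):255/32)
total length: 1255/16

((((C:53/4,V:39/4):59/16,O:-3/16):47/16,F:65/16):255/32,(I:69/4,L:47/4):255/32)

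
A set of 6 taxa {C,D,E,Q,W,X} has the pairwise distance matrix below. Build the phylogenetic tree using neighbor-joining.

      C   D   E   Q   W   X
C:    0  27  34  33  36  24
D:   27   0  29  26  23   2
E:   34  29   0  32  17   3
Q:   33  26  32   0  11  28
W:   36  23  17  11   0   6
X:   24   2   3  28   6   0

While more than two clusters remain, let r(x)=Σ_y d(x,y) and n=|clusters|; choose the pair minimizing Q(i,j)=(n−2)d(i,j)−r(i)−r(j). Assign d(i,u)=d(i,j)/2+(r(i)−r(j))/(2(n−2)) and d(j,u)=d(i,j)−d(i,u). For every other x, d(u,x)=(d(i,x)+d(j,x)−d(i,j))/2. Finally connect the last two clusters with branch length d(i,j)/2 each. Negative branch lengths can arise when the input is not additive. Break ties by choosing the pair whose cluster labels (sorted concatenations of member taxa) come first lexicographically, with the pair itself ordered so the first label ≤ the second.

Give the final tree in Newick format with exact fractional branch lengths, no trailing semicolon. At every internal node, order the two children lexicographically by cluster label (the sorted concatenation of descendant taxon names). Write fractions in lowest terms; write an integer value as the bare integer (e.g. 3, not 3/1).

step 1: merge (Q,W) at d=11, Q=-179; branch lengths Q→81/8, W→7/8; new cluster QW
  updated: d(C,QW)=29, d(D,QW)=19, d(E,QW)=19, d(QW,X)=23/2
step 2: merge (E,X) at d=3, Q=-233/2; branch lengths E→107/12, X→-71/12; new cluster EX
  updated: d(C,EX)=55/2, d(D,EX)=14, d(EX,QW)=55/4
step 3: merge (C,D) at d=27, Q=-179/2; branch lengths C→155/8, D→61/8; new cluster CD
  updated: d(CD,EX)=29/4, d(CD,QW)=21/2
step 4: merge (CD,EX) at d=29/4, Q=-63/2; branch lengths CD→2, EX→21/4; new cluster CDEX
  updated: d(CDEX,QW)=17/2
step 5: merge (CDEX,QW) at d=17/2; branch lengths CDEX→17/4, QW→17/4; new cluster CDEQWX
final tree: (((C:155/8,D:61/8):2,(E:107/12,X:-71/12):21/4):17/4,(Q:81/8,W:7/8):17/4)
total length: 227/4

(((C:155/8,D:61/8):2,(E:107/12,X:-71/12):21/4):17/4,(Q:81/8,W:7/8):17/4)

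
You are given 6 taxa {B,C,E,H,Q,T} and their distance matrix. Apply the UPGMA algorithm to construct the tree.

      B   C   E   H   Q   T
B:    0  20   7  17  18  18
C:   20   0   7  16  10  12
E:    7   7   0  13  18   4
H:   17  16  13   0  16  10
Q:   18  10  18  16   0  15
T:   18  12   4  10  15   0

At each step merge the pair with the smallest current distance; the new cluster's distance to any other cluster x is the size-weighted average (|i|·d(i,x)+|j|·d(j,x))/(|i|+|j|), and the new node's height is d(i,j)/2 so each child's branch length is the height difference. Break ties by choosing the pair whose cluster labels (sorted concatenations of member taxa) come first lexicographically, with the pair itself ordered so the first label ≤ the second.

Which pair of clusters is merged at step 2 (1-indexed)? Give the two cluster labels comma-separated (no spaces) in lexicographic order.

C,ET

step 1: merge (E,T) at d=4; branch lengths E→2, T→2; new cluster ET
  updated: d(B,ET)=25/2, d(C,ET)=19/2, d(ET,H)=23/2, d(ET,Q)=33/2
step 2: merge (C,ET) at d=19/2; branch lengths C→19/4, ET→11/4; new cluster CET
  updated: d(B,CET)=15, d(CET,H)=13, d(CET,Q)=43/3
step 3: merge (CET,H) at d=13; branch lengths CET→7/4, H→13/2; new cluster CEHT
  updated: d(B,CEHT)=31/2, d(CEHT,Q)=59/4
step 4: merge (CEHT,Q) at d=59/4; branch lengths CEHT→7/8, Q→59/8; new cluster CEHQT
  updated: d(B,CEHQT)=16
step 5: merge (B,CEHQT) at d=16; branch lengths B→8, CEHQT→5/8; new cluster BCEHQT
final tree: (B:8,(((C:19/4,(E:2,T:2):11/4):7/4,H:13/2):7/8,Q:59/8):5/8)
total length: 293/8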